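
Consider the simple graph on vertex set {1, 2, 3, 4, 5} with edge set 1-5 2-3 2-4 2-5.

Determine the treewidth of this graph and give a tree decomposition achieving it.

Treewidth 1.
One optimal decomposition is:
Bags: B1 = {2, 3}  B2 = {2, 5}  B3 = {2, 4}  B4 = {1, 5}
Tree: B1–B2, B2–B3, B2–B4

Each bag holds 2 vertices, so the decomposition has width 1, which upper-bounds the treewidth. Any graph with an edge has treewidth ≥ 1, and G has the edge 3–2. The upper and lower bounds meet at 1, so that is the treewidth.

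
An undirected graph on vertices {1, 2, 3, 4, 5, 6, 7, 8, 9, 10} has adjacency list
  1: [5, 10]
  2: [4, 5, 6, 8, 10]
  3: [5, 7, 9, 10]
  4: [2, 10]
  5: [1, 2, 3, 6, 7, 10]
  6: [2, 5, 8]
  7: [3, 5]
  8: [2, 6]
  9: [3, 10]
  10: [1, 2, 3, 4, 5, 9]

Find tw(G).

A width-2 tree decomposition is:
Bags: B1 = {2, 5, 6}  B2 = {2, 6, 8}  B3 = {2, 5, 10}  B4 = {3, 5, 10}  B5 = {3, 9, 10}  B6 = {3, 5, 7}  B7 = {1, 5, 10}  B8 = {2, 4, 10}
Tree: B1–B2, B1–B3, B3–B4, B4–B5, B4–B6, B3–B7, B3–B8
Every bag has size at most 3, so the width is 3 − 1 = 2 and tw(G) ≤ 2. On the other hand G contains the 3-clique {2, 6, 8}. A clique must lie in a single bag of any decomposition, so no decomposition can have width below 2. Combining the bounds, tw(G) = 2.

2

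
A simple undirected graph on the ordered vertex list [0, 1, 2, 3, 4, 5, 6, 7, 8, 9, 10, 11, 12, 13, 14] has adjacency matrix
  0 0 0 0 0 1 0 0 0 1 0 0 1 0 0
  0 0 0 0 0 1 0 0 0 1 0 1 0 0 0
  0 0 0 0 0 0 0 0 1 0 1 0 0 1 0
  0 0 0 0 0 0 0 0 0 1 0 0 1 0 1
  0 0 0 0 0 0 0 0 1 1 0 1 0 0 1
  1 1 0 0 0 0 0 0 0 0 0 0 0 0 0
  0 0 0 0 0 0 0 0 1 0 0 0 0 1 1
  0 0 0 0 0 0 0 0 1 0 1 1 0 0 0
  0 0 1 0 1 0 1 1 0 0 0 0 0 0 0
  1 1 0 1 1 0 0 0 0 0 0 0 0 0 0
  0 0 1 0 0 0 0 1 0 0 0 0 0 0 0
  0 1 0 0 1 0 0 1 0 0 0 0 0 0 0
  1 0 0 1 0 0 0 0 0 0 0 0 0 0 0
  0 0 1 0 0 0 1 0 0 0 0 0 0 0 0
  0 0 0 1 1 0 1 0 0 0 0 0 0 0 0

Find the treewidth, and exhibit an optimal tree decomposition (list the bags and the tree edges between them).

Treewidth 3.
One optimal decomposition is:
Bags: B1 = {0, 3, 5, 12}  B2 = {0, 3, 5, 9}  B3 = {1, 3, 5, 9}  B4 = {1, 3, 9, 14}  B5 = {1, 4, 9, 14}  B6 = {1, 4, 11, 14}  B7 = {4, 6, 11, 14}  B8 = {4, 6, 8, 11}  B9 = {6, 7, 8, 11}  B10 = {6, 7, 8, 13}  B11 = {2, 7, 8, 13}  B12 = {2, 7, 10, 13}
Tree: B1–B2, B2–B3, B3–B4, B4–B5, B5–B6, B6–B7, B7–B8, B8–B9, B9–B10, B10–B11, B11–B12

Every bag has size at most 4, so the width is 4 − 1 = 3 and tw(G) ≤ 3. For the lower bound: the 4 vertex sets {0,5,12}, {3}, {9}, {1,4,11,14} are disjoint, each induces a connected subgraph, and every pair is joined by at least one edge of G. Contracting each set to a single vertex therefore yields K_{4} as a minor, and since treewidth is minor-monotone, tw(G) ≥ tw(K_{4}) = 3. Hence tw(G) = 3 exactly.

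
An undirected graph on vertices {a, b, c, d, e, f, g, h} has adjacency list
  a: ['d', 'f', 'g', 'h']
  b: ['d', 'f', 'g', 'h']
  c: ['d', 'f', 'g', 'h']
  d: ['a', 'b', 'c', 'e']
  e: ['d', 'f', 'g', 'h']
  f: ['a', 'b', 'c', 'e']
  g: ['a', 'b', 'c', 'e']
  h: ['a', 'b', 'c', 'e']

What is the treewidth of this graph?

4

A width-4 tree decomposition is:
Bags: B1 = {a, b, c, e, g}  B2 = {a, b, c, e, h}  B3 = {a, b, c, d, e}  B4 = {a, b, c, e, f}
Tree: B1–B2, B2–B3, B3–B4
Every bag has size at most 5, so the width is 5 − 1 = 4 and tw(G) ≤ 4. For the lower bound: the 5 vertex sets {a,g}, {c,h}, {d,e}, {b}, {f} are disjoint, each induces a connected subgraph, and every pair is joined by at least one edge of G. Contracting each set to a single vertex therefore yields K_{5} as a minor, and since treewidth is minor-monotone, tw(G) ≥ tw(K_{5}) = 4. Therefore the treewidth is 4.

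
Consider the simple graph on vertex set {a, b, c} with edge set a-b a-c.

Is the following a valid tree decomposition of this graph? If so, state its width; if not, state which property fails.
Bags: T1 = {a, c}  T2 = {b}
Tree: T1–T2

A tree decomposition must satisfy three properties: every vertex lies in some bag; for every edge, both endpoints lie together in some bag; and for every vertex, the bags containing it form a connected subtree. Here edge (a,b) lies in no bag, so the decomposition is invalid.

No — edge (a,b) lies in no bag.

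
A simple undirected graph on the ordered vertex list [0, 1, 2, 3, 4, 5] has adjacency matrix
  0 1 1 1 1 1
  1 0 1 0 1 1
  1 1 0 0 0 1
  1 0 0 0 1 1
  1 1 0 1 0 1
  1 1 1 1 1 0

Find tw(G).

A width-3 tree decomposition is:
Bags: B1 = {0, 1, 2, 5}  B2 = {0, 1, 4, 5}  B3 = {0, 3, 4, 5}
Tree: B1–B2, B2–B3
Every bag has size at most 4, so the width is 4 − 1 = 3 and tw(G) ≤ 3. On the other hand G contains the 4-clique {0, 1, 2, 5}. A clique must lie in a single bag of any decomposition, so no decomposition can have width below 3. The upper and lower bounds meet at 3, so that is the treewidth.

3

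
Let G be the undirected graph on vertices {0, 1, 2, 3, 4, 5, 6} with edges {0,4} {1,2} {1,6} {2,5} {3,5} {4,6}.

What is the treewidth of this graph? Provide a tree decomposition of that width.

Each bag holds 2 vertices, so the decomposition has width 1, which upper-bounds the treewidth. Any graph with an edge has treewidth ≥ 1, and G has the edge 3–5. Hence tw(G) = 1 exactly.

Treewidth 1.
One optimal decomposition is:
Bags: B1 = {3, 5}  B2 = {2, 5}  B3 = {1, 2}  B4 = {1, 6}  B5 = {4, 6}  B6 = {0, 4}
Tree: B1–B2, B2–B3, B3–B4, B4–B5, B5–B6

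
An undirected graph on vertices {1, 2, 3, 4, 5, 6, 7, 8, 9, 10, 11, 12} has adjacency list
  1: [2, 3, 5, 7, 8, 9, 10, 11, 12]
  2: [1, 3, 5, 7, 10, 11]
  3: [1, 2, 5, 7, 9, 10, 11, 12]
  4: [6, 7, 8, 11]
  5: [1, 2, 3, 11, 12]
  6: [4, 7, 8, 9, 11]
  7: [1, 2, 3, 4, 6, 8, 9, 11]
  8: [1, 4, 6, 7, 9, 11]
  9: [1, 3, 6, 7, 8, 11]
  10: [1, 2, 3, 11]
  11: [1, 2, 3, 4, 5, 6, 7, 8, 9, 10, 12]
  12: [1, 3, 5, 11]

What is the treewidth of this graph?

A width-4 tree decomposition is:
Bags: B1 = {1, 3, 7, 9, 11}  B2 = {1, 2, 3, 7, 11}  B3 = {1, 2, 3, 5, 11}  B4 = {1, 3, 5, 11, 12}  B5 = {1, 2, 3, 10, 11}  B6 = {1, 7, 8, 9, 11}  B7 = {6, 7, 8, 9, 11}  B8 = {4, 6, 7, 8, 11}
Tree: B1–B2, B2–B3, B3–B4, B3–B5, B1–B6, B6–B7, B7–B8
The largest bag has 5 vertices, giving width 4; this decomposition certifies tw(G) ≤ 4. On the other hand G contains the 5-clique {1, 7, 8, 9, 11}. A clique must lie in a single bag of any decomposition, so no decomposition can have width below 4. Hence tw(G) = 4 exactly.

4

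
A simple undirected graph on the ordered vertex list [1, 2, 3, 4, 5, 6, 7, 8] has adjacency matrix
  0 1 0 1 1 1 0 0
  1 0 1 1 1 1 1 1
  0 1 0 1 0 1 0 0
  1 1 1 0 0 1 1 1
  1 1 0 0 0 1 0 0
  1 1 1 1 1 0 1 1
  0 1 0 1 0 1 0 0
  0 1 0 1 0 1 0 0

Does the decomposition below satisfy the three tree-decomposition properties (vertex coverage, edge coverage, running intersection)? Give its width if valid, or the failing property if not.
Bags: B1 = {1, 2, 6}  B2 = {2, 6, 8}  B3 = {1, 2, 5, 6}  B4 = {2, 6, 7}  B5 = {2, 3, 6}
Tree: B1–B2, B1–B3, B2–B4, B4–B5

A tree decomposition must satisfy three properties: every vertex lies in some bag; for every edge, both endpoints lie together in some bag; and for every vertex, the bags containing it form a connected subtree. Here vertex 4 appears in no bag, so the decomposition is invalid.

No — vertex 4 appears in no bag.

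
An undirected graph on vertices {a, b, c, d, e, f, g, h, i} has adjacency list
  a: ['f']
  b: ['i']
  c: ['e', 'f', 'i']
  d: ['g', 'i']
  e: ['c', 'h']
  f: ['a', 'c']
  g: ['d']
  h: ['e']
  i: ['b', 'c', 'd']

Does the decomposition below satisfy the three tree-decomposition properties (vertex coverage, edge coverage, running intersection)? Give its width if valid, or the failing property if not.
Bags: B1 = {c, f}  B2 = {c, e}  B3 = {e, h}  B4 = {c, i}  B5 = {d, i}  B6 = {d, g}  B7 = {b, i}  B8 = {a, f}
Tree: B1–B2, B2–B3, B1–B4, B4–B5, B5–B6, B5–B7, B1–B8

Checking the three conditions: (i) the bags cover all of {a, b, c, d, e, f, g, h, i}; (ii) for each edge, some bag contains both endpoints; (iii) the bags containing any fixed vertex form a subtree. All hold, so the decomposition is valid with width 2 − 1 = 1.

Yes; width 1.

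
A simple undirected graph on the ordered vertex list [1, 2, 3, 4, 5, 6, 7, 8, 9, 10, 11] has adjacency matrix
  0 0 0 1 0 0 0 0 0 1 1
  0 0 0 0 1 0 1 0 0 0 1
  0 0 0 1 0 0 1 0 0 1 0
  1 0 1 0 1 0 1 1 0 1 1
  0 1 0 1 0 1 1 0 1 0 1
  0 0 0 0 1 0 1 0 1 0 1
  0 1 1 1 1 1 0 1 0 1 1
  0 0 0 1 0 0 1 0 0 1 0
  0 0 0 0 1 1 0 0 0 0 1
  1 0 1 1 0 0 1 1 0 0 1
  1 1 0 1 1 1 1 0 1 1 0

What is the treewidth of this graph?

3

A width-3 tree decomposition is:
Bags: B1 = {4, 7, 10, 11}  B2 = {4, 5, 7, 11}  B3 = {4, 7, 8, 10}  B4 = {5, 6, 7, 11}  B5 = {3, 4, 7, 10}  B6 = {1, 4, 10, 11}  B7 = {5, 6, 9, 11}  B8 = {2, 5, 7, 11}
Tree: B1–B2, B1–B3, B2–B4, B3–B5, B1–B6, B4–B7, B2–B8
Each bag holds 4 vertices, so the decomposition has width 3, which upper-bounds the treewidth. For the lower bound, the 4 vertices {1, 4, 10, 11} are pairwise adjacent, and any tree decomposition puts a clique entirely inside one bag — forcing width ≥ 3. Therefore the treewidth is 3.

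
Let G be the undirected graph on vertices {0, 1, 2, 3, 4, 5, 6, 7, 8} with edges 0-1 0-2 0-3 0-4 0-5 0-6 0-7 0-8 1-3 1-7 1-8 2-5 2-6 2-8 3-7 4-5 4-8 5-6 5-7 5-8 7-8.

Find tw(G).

A width-3 tree decomposition is:
Bags: B1 = {0, 5, 7, 8}  B2 = {0, 4, 5, 8}  B3 = {0, 2, 5, 8}  B4 = {0, 2, 5, 6}  B5 = {0, 1, 7, 8}  B6 = {0, 1, 3, 7}
Tree: B1–B2, B2–B3, B3–B4, B1–B5, B5–B6
The largest bag has 4 vertices, giving width 3; this decomposition certifies tw(G) ≤ 3. For the lower bound, the 4 vertices {0, 1, 7, 8} are pairwise adjacent, and any tree decomposition puts a clique entirely inside one bag — forcing width ≥ 3. Therefore the treewidth is 3.

3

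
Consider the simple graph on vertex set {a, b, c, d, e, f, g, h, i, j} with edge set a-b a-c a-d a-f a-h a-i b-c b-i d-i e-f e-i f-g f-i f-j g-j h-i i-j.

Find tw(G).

2

A width-2 tree decomposition is:
Bags: B1 = {f, i, j}  B2 = {f, g, j}  B3 = {e, f, i}  B4 = {a, f, i}  B5 = {a, d, i}  B6 = {a, h, i}  B7 = {a, b, i}  B8 = {a, b, c}
Tree: B1–B2, B1–B3, B1–B4, B4–B5, B5–B6, B4–B7, B7–B8
Every bag has size at most 3, so the width is 3 − 1 = 2 and tw(G) ≤ 2. For the lower bound, the 3 vertices {f, g, j} are pairwise adjacent, and any tree decomposition puts a clique entirely inside one bag — forcing width ≥ 2. Therefore the treewidth is 2.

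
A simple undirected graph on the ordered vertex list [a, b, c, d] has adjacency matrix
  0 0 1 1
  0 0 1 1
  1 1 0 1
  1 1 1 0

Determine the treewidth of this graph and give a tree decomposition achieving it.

Each bag holds 3 vertices, so the decomposition has width 2, which upper-bounds the treewidth. On the other hand G contains the 3-clique {a, c, d}. A clique must lie in a single bag of any decomposition, so no decomposition can have width below 2. Combining the bounds, tw(G) = 2.

Treewidth 2.
One optimal decomposition is:
Bags: B1 = {b, c, d}  B2 = {a, c, d}
Tree: B1–B2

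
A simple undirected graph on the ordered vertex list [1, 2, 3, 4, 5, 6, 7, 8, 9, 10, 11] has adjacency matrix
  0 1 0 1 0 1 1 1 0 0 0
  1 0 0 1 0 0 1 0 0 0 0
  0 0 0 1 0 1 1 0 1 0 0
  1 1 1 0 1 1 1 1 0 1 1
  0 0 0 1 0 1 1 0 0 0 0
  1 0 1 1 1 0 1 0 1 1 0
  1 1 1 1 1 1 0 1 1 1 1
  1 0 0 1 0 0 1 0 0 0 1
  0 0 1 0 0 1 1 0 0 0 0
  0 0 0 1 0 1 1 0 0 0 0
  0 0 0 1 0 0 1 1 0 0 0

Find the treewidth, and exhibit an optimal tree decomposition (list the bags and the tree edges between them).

Every bag has size at most 4, so the width is 4 − 1 = 3 and tw(G) ≤ 3. On the other hand G contains the 4-clique {3, 6, 7, 9}. A clique must lie in a single bag of any decomposition, so no decomposition can have width below 3. Hence tw(G) = 3 exactly.

Treewidth 3.
One such decomposition:
Bags: B1 = {3, 4, 6, 7}  B2 = {3, 6, 7, 9}  B3 = {4, 6, 7, 10}  B4 = {4, 5, 6, 7}  B5 = {1, 4, 6, 7}  B6 = {1, 4, 7, 8}  B7 = {1, 2, 4, 7}  B8 = {4, 7, 8, 11}
Tree: B1–B2, B1–B3, B3–B4, B3–B5, B5–B6, B5–B7, B6–B8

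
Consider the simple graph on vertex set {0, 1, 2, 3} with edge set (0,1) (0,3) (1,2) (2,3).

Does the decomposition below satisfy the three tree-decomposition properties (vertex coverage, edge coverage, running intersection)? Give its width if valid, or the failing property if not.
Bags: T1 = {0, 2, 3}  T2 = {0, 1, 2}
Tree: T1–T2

Checking the three conditions: (i) the bags cover all of {0, 1, 2, 3}; (ii) for each edge, some bag contains both endpoints; (iii) the bags containing any fixed vertex form a subtree. All hold, so the decomposition is valid with width 3 − 1 = 2.

Yes; width 2.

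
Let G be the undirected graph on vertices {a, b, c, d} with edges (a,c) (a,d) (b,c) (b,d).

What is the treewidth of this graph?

A width-2 tree decomposition is:
Bags: B1 = {a, b, d}  B2 = {a, b, c}
Tree: B1–B2
Every bag has size at most 3, so the width is 3 − 1 = 2 and tw(G) ≤ 2. For the lower bound, G contains the cycle a–d–b–c–a, so G is not a forest; only forests have treewidth ≤ 1, hence tw(G) ≥ 2. The upper and lower bounds meet at 2, so that is the treewidth.

2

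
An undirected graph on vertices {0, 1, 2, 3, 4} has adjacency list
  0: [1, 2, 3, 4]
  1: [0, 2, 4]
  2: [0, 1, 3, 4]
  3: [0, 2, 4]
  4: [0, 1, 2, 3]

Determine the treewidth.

A width-3 tree decomposition is:
Bags: B1 = {0, 1, 2, 4}  B2 = {0, 2, 3, 4}
Tree: B1–B2
Each bag holds 4 vertices, so the decomposition has width 3, which upper-bounds the treewidth. Conversely, {0, 1, 2, 4} is a clique of size 4, and the vertices of any clique must share a bag in every tree decomposition; so some bag has ≥ 4 vertices and tw(G) ≥ 3. The upper and lower bounds meet at 3, so that is the treewidth.

3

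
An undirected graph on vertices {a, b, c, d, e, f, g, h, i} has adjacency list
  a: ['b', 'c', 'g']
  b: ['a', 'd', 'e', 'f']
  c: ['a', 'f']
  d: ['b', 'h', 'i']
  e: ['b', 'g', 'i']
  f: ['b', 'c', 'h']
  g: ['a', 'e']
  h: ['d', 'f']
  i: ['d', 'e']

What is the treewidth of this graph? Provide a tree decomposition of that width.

Treewidth 3.
Bags: B1 = {d, e, h, i}  B2 = {b, d, e, h}  B3 = {b, e, f, h}  B4 = {b, e, f, g}  B5 = {a, b, f, g}  B6 = {a, c, f, g}
Tree: B1–B2, B2–B3, B3–B4, B4–B5, B5–B6

Every bag has size at most 4, so the width is 4 − 1 = 3 and tw(G) ≤ 3. For the lower bound: the 4 vertex sets {d,h,i}, {e}, {b}, {a,c,f,g} are disjoint, each induces a connected subgraph, and every pair is joined by at least one edge of G. Contracting each set to a single vertex therefore yields K_{4} as a minor, and since treewidth is minor-monotone, tw(G) ≥ tw(K_{4}) = 3. Therefore the treewidth is 3.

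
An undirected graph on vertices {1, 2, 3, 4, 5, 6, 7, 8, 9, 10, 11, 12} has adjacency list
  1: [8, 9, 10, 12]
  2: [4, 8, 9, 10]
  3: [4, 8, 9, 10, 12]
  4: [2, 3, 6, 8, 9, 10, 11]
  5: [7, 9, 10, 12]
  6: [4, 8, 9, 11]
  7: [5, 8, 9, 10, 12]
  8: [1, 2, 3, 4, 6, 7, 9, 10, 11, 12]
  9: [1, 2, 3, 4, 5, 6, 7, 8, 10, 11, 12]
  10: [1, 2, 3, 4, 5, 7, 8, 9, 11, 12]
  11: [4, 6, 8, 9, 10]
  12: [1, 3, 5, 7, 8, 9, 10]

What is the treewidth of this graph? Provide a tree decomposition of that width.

Treewidth 4.
One optimal decomposition is:
Bags: B1 = {3, 8, 9, 10, 12}  B2 = {1, 8, 9, 10, 12}  B3 = {7, 8, 9, 10, 12}  B4 = {3, 4, 8, 9, 10}  B5 = {2, 4, 8, 9, 10}  B6 = {4, 8, 9, 10, 11}  B7 = {4, 6, 8, 9, 11}  B8 = {5, 7, 9, 10, 12}
Tree: B1–B2, B1–B3, B1–B4, B4–B5, B4–B6, B6–B7, B3–B8

Each bag holds 5 vertices, so the decomposition has width 4, which upper-bounds the treewidth. Conversely, {1, 8, 9, 10, 12} is a clique of size 5, and the vertices of any clique must share a bag in every tree decomposition; so some bag has ≥ 5 vertices and tw(G) ≥ 4. Combining the bounds, tw(G) = 4.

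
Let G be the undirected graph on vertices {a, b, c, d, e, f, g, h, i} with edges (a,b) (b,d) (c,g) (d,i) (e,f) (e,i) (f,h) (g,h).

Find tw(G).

A width-1 tree decomposition is:
Bags: B1 = {c, g}  B2 = {g, h}  B3 = {f, h}  B4 = {e, f}  B5 = {e, i}  B6 = {d, i}  B7 = {b, d}  B8 = {a, b}
Tree: B1–B2, B2–B3, B3–B4, B4–B5, B5–B6, B6–B7, B7–B8
Each bag holds 2 vertices, so the decomposition has width 1, which upper-bounds the treewidth. Since G has at least one edge (e.g. c–g), it is not an edgeless graph, so tw(G) ≥ 1. Combining the bounds, tw(G) = 1.

1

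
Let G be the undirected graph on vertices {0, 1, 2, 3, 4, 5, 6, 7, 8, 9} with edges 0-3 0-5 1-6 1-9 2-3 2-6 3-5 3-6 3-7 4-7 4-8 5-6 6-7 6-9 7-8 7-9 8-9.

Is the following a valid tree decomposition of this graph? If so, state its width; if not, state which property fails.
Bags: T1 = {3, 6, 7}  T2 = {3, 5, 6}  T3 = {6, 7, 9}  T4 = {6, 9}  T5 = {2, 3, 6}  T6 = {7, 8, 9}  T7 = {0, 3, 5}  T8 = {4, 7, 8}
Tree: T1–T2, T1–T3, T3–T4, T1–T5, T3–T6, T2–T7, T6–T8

No — vertex 1 appears in no bag.

A tree decomposition must satisfy three properties: every vertex lies in some bag; for every edge, both endpoints lie together in some bag; and for every vertex, the bags containing it form a connected subtree. Here vertex 1 appears in no bag, so the decomposition is invalid.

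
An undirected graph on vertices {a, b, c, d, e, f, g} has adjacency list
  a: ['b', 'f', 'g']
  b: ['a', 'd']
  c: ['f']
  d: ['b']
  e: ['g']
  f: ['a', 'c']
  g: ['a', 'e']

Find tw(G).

1

A width-1 tree decomposition is:
Bags: B1 = {a, g}  B2 = {a, f}  B3 = {a, b}  B4 = {e, g}  B5 = {b, d}  B6 = {c, f}
Tree: B1–B2, B1–B3, B1–B4, B3–B5, B2–B6
Each bag holds 2 vertices, so the decomposition has width 1, which upper-bounds the treewidth. Any graph with an edge has treewidth ≥ 1, and G has the edge g–a. The upper and lower bounds meet at 1, so that is the treewidth.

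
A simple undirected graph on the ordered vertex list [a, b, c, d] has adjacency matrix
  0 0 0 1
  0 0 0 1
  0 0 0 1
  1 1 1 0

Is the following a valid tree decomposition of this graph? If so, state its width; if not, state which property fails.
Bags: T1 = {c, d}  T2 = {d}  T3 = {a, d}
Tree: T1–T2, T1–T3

No — vertex b appears in no bag.

A tree decomposition must satisfy three properties: every vertex lies in some bag; for every edge, both endpoints lie together in some bag; and for every vertex, the bags containing it form a connected subtree. Here vertex b appears in no bag, so the decomposition is invalid.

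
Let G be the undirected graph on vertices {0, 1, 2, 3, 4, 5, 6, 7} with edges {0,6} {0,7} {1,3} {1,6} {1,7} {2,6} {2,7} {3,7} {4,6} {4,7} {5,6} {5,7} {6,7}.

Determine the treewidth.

A width-2 tree decomposition is:
Bags: B1 = {0, 6, 7}  B2 = {4, 6, 7}  B3 = {1, 6, 7}  B4 = {5, 6, 7}  B5 = {2, 6, 7}  B6 = {1, 3, 7}
Tree: B1–B2, B1–B3, B1–B4, B3–B5, B3–B6
Every bag has size at most 3, so the width is 3 − 1 = 2 and tw(G) ≤ 2. Conversely, {1, 3, 7} is a clique of size 3, and the vertices of any clique must share a bag in every tree decomposition; so some bag has ≥ 3 vertices and tw(G) ≥ 2. Combining the bounds, tw(G) = 2.

2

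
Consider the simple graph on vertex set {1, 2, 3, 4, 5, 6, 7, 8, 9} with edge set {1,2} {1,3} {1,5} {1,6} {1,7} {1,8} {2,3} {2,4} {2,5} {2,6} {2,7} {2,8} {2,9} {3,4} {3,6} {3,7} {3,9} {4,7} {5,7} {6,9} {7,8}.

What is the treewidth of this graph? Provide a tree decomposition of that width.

Treewidth 3.
Bags: B1 = {1, 2, 3, 7}  B2 = {1, 2, 5, 7}  B3 = {2, 3, 4, 7}  B4 = {1, 2, 7, 8}  B5 = {1, 2, 3, 6}  B6 = {2, 3, 6, 9}
Tree: B1–B2, B1–B3, B1–B4, B1–B5, B5–B6

The largest bag has 4 vertices, giving width 3; this decomposition certifies tw(G) ≤ 3. Conversely, {1, 2, 3, 6} is a clique of size 4, and the vertices of any clique must share a bag in every tree decomposition; so some bag has ≥ 4 vertices and tw(G) ≥ 3. The upper and lower bounds meet at 3, so that is the treewidth.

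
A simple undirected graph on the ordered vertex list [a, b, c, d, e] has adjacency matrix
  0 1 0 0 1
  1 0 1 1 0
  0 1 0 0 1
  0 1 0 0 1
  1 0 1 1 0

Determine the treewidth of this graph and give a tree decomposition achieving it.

Each bag holds 3 vertices, so the decomposition has width 2, which upper-bounds the treewidth. For the lower bound, G contains the cycle e–c–b–d–e, so G is not a forest; only forests have treewidth ≤ 1, hence tw(G) ≥ 2. Therefore the treewidth is 2.

Treewidth 2.
One optimal decomposition is:
Bags: B1 = {b, c, e}  B2 = {b, d, e}  B3 = {a, b, e}
Tree: B1–B2, B2–B3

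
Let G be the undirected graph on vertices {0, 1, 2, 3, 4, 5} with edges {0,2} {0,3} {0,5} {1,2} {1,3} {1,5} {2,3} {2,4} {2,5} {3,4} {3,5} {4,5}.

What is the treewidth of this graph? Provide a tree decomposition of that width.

Every bag has size at most 4, so the width is 4 − 1 = 3 and tw(G) ≤ 3. For the lower bound, the 4 vertices {0, 2, 3, 5} are pairwise adjacent, and any tree decomposition puts a clique entirely inside one bag — forcing width ≥ 3. Combining the bounds, tw(G) = 3.

Treewidth 3.
One optimal decomposition is:
Bags: B1 = {1, 2, 3, 5}  B2 = {2, 3, 4, 5}  B3 = {0, 2, 3, 5}
Tree: B1–B2, B1–B3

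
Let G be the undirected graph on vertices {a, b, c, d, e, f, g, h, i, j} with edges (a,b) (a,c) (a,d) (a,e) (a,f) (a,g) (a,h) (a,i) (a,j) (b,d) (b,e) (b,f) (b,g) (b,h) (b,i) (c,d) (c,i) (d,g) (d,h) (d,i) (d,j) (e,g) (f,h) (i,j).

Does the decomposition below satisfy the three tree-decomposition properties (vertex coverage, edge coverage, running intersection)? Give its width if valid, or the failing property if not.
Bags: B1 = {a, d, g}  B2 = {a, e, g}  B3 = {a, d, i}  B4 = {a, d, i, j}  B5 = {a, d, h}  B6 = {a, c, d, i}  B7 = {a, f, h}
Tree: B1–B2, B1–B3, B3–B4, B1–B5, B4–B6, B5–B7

A tree decomposition must satisfy three properties: every vertex lies in some bag; for every edge, both endpoints lie together in some bag; and for every vertex, the bags containing it form a connected subtree. Here vertex b appears in no bag, so the decomposition is invalid.

No — vertex b appears in no bag.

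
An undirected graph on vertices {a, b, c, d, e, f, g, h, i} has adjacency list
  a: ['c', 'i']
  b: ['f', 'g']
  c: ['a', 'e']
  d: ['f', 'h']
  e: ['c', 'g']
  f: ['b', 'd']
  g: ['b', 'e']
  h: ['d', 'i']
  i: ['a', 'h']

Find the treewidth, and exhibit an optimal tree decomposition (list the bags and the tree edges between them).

The largest bag has 3 vertices, giving width 2; this decomposition certifies tw(G) ≤ 2. For the lower bound, G contains the cycle i–a–c–e–g–b–f–d–h–i, so G is not a forest; only forests have treewidth ≤ 1, hence tw(G) ≥ 2. Therefore the treewidth is 2.

Treewidth 2.
One such decomposition:
Bags: B1 = {a, c, i}  B2 = {c, e, i}  B3 = {e, g, i}  B4 = {b, g, i}  B5 = {b, f, i}  B6 = {d, f, i}  B7 = {d, h, i}
Tree: B1–B2, B2–B3, B3–B4, B4–B5, B5–B6, B6–B7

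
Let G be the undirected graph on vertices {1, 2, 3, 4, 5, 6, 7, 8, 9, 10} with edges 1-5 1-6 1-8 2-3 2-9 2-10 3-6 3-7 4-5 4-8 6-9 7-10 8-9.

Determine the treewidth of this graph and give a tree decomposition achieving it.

Every bag has size at most 3, so the width is 3 − 1 = 2 and tw(G) ≤ 2. For the lower bound, G contains the cycle 5–4–8–1–5, so G is not a forest; only forests have treewidth ≤ 1, hence tw(G) ≥ 2. Therefore the treewidth is 2.

Treewidth 2.
One such decomposition:
Bags: B1 = {1, 4, 5}  B2 = {1, 4, 8}  B3 = {1, 6, 8}  B4 = {6, 8, 9}  B5 = {3, 6, 9}  B6 = {2, 3, 9}  B7 = {2, 3, 7}  B8 = {2, 7, 10}
Tree: B1–B2, B2–B3, B3–B4, B4–B5, B5–B6, B6–B7, B7–B8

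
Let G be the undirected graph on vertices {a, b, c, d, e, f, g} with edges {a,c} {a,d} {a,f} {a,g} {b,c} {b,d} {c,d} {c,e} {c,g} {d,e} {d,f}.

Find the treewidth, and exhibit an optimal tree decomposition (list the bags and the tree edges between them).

Treewidth 2.
Bags: B1 = {a, c, d}  B2 = {b, c, d}  B3 = {c, d, e}  B4 = {a, c, g}  B5 = {a, d, f}
Tree: B1–B2, B1–B3, B1–B4, B1–B5

The largest bag has 3 vertices, giving width 2; this decomposition certifies tw(G) ≤ 2. For the lower bound, the 3 vertices {c, d, e} are pairwise adjacent, and any tree decomposition puts a clique entirely inside one bag — forcing width ≥ 2. Hence tw(G) = 2 exactly.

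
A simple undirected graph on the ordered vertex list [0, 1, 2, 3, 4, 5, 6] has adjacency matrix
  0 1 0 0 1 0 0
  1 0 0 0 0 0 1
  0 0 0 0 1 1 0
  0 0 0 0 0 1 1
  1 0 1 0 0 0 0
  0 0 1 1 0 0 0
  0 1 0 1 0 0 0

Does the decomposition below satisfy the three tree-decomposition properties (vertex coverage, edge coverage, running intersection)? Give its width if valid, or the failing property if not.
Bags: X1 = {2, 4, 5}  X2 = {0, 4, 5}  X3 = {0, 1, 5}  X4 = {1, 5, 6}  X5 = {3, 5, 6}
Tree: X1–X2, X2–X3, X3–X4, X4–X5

Vertex coverage: the bags together contain {0, 1, 2, 3, 4, 5, 6}, the full vertex set. Edge coverage: each edge of G has both endpoints in at least one bag. Running intersection: for every vertex, the bags containing it form a connected subtree. All three properties hold, so this is a valid tree decomposition of width max|bag| − 1 = 2, and hence tw(G) ≤ 2.

Yes; width 2.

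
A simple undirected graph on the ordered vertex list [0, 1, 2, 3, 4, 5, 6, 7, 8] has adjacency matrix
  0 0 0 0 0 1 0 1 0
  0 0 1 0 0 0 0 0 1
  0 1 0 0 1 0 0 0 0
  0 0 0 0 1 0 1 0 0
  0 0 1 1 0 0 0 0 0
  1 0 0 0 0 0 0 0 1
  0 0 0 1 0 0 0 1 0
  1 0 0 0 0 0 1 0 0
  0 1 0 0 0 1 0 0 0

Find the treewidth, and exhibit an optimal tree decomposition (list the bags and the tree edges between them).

Every bag has size at most 3, so the width is 3 − 1 = 2 and tw(G) ≤ 2. Since 3–4–2–1–8–5–0–7–6–3 is a cycle in G, G is not acyclic. Forests are exactly the graphs of treewidth ≤ 1, so tw(G) ≥ 2. Combining the bounds, tw(G) = 2.

Treewidth 2.
One such decomposition:
Bags: B1 = {2, 3, 4}  B2 = {1, 2, 3}  B3 = {1, 3, 8}  B4 = {3, 5, 8}  B5 = {0, 3, 5}  B6 = {0, 3, 7}  B7 = {3, 6, 7}
Tree: B1–B2, B2–B3, B3–B4, B4–B5, B5–B6, B6–B7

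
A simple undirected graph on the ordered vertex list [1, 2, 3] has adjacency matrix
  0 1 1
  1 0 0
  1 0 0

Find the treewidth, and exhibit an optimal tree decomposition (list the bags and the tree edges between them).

Treewidth 1.
One such decomposition:
Bags: B1 = {1, 2}  B2 = {1, 3}
Tree: B1–B2

The largest bag has 2 vertices, giving width 1; this decomposition certifies tw(G) ≤ 1. Any graph with an edge has treewidth ≥ 1, and G has the edge 1–2. The upper and lower bounds meet at 1, so that is the treewidth.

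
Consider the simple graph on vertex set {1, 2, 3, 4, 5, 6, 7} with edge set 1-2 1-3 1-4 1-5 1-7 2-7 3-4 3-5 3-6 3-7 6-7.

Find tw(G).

A width-2 tree decomposition is:
Bags: B1 = {1, 3, 4}  B2 = {1, 3, 7}  B3 = {3, 6, 7}  B4 = {1, 2, 7}  B5 = {1, 3, 5}
Tree: B1–B2, B2–B3, B2–B4, B1–B5
Every bag has size at most 3, so the width is 3 − 1 = 2 and tw(G) ≤ 2. Conversely, {1, 2, 7} is a clique of size 3, and the vertices of any clique must share a bag in every tree decomposition; so some bag has ≥ 3 vertices and tw(G) ≥ 2. The upper and lower bounds meet at 2, so that is the treewidth.

2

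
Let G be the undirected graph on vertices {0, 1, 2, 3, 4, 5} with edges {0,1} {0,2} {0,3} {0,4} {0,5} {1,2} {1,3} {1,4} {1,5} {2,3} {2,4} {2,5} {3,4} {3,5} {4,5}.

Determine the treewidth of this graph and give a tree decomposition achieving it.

A single bag containing all 6 vertices is trivially a valid decomposition of width 5. On the other hand G contains the 6-clique {0, 1, 2, 3, 4, 5}. A clique must lie in a single bag of any decomposition, so no decomposition can have width below 5. Therefore the treewidth is 5.

Treewidth 5.
Bags: B1 = {0, 1, 2, 3, 4, 5}
Tree: (single bag)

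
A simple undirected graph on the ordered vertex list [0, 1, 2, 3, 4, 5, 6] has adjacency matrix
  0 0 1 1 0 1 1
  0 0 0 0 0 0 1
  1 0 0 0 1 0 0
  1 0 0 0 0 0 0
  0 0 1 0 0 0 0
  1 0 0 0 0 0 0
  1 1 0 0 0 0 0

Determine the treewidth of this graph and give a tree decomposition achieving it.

The largest bag has 2 vertices, giving width 1; this decomposition certifies tw(G) ≤ 1. Since G has at least one edge (e.g. 2–0), it is not an edgeless graph, so tw(G) ≥ 1. The upper and lower bounds meet at 1, so that is the treewidth.

Treewidth 1.
One optimal decomposition is:
Bags: B1 = {0, 2}  B2 = {0, 6}  B3 = {0, 5}  B4 = {1, 6}  B5 = {2, 4}  B6 = {0, 3}
Tree: B1–B2, B1–B3, B2–B4, B1–B5, B2–B6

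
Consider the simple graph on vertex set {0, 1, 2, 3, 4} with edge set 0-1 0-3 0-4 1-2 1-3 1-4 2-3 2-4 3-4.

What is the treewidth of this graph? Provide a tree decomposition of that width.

Treewidth 3.
One optimal decomposition is:
Bags: B1 = {1, 2, 3, 4}  B2 = {0, 1, 3, 4}
Tree: B1–B2

The largest bag has 4 vertices, giving width 3; this decomposition certifies tw(G) ≤ 3. For the lower bound, the 4 vertices {0, 1, 3, 4} are pairwise adjacent, and any tree decomposition puts a clique entirely inside one bag — forcing width ≥ 3. Therefore the treewidth is 3.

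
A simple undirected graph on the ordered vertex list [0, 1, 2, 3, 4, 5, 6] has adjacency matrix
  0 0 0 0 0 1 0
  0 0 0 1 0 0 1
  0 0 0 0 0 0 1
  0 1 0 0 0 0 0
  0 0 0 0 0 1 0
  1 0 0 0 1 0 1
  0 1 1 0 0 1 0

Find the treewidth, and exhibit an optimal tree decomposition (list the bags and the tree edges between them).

Treewidth 1.
Bags: B1 = {2, 6}  B2 = {1, 6}  B3 = {1, 3}  B4 = {5, 6}  B5 = {4, 5}  B6 = {0, 5}
Tree: B1–B2, B2–B3, B1–B4, B4–B5, B4–B6

Each bag holds 2 vertices, so the decomposition has width 1, which upper-bounds the treewidth. G has an edge, so its treewidth is at least 1. Therefore the treewidth is 1.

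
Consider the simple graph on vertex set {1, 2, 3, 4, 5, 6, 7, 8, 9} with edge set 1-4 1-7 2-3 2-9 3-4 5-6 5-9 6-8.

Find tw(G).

1

A width-1 tree decomposition is:
Bags: B1 = {6, 8}  B2 = {5, 6}  B3 = {5, 9}  B4 = {2, 9}  B5 = {2, 3}  B6 = {3, 4}  B7 = {1, 4}  B8 = {1, 7}
Tree: B1–B2, B2–B3, B3–B4, B4–B5, B5–B6, B6–B7, B7–B8
Each bag holds 2 vertices, so the decomposition has width 1, which upper-bounds the treewidth. Since G has at least one edge (e.g. 8–6), it is not an edgeless graph, so tw(G) ≥ 1. Combining the bounds, tw(G) = 1.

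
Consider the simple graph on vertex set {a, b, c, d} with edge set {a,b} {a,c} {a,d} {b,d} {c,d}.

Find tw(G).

2

A width-2 tree decomposition is:
Bags: B1 = {a, c, d}  B2 = {a, b, d}
Tree: B1–B2
The largest bag has 3 vertices, giving width 2; this decomposition certifies tw(G) ≤ 2. On the other hand G contains the 3-clique {a, c, d}. A clique must lie in a single bag of any decomposition, so no decomposition can have width below 2. The upper and lower bounds meet at 2, so that is the treewidth.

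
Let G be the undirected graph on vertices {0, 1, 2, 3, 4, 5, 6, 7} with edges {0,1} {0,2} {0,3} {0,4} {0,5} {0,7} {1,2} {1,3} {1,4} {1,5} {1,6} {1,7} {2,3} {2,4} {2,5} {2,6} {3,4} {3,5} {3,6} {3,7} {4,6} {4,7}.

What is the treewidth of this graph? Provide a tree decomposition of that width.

Each bag holds 5 vertices, so the decomposition has width 4, which upper-bounds the treewidth. On the other hand G contains the 5-clique {0, 1, 2, 3, 4}. A clique must lie in a single bag of any decomposition, so no decomposition can have width below 4. Hence tw(G) = 4 exactly.

Treewidth 4.
One such decomposition:
Bags: B1 = {1, 2, 3, 4, 6}  B2 = {0, 1, 2, 3, 4}  B3 = {0, 1, 3, 4, 7}  B4 = {0, 1, 2, 3, 5}
Tree: B1–B2, B2–B3, B2–B4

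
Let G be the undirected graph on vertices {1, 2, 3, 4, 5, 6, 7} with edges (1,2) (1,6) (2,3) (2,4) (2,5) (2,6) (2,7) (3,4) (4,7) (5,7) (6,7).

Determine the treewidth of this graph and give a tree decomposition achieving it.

The largest bag has 3 vertices, giving width 2; this decomposition certifies tw(G) ≤ 2. On the other hand G contains the 3-clique {1, 2, 6}. A clique must lie in a single bag of any decomposition, so no decomposition can have width below 2. Combining the bounds, tw(G) = 2.

Treewidth 2.
One such decomposition:
Bags: B1 = {2, 5, 7}  B2 = {2, 6, 7}  B3 = {1, 2, 6}  B4 = {2, 4, 7}  B5 = {2, 3, 4}
Tree: B1–B2, B2–B3, B1–B4, B4–B5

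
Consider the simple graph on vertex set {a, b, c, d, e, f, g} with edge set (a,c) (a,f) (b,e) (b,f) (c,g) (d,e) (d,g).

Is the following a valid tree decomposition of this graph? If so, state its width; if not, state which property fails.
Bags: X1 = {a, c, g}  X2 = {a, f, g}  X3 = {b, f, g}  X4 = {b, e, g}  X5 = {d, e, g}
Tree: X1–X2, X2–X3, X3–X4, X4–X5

Vertex coverage: the bags together contain {a, b, c, d, e, f, g}, the full vertex set. Edge coverage: each edge of G has both endpoints in at least one bag. Running intersection: for every vertex, the bags containing it form a connected subtree. All three properties hold, so this is a valid tree decomposition of width max|bag| − 1 = 2, and hence tw(G) ≤ 2.

Yes; width 2.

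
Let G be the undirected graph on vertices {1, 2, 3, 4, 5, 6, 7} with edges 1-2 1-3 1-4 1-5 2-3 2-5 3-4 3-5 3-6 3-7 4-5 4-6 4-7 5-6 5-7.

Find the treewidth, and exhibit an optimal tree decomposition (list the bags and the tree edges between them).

Every bag has size at most 4, so the width is 4 − 1 = 3 and tw(G) ≤ 3. For the lower bound, the 4 vertices {1, 2, 3, 5} are pairwise adjacent, and any tree decomposition puts a clique entirely inside one bag — forcing width ≥ 3. Combining the bounds, tw(G) = 3.

Treewidth 3.
Bags: B1 = {3, 4, 5, 6}  B2 = {1, 3, 4, 5}  B3 = {1, 2, 3, 5}  B4 = {3, 4, 5, 7}
Tree: B1–B2, B2–B3, B2–B4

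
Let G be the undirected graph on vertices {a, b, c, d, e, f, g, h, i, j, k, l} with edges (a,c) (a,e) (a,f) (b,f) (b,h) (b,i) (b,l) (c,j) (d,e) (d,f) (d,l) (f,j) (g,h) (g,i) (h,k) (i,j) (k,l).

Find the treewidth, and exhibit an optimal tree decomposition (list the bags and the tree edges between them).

Treewidth 3.
Bags: B1 = {g, h, i, k}  B2 = {b, h, i, k}  B3 = {b, i, k, l}  B4 = {b, i, j, l}  B5 = {b, f, j, l}  B6 = {d, f, j, l}  B7 = {c, d, f, j}  B8 = {a, c, d, f}  B9 = {a, c, d, e}
Tree: B1–B2, B2–B3, B3–B4, B4–B5, B5–B6, B6–B7, B7–B8, B8–B9

Each bag holds 4 vertices, so the decomposition has width 3, which upper-bounds the treewidth. For the lower bound: the 4 vertex sets {g,h,k}, {i}, {b}, {d,f,j,l} are disjoint, each induces a connected subgraph, and every pair is joined by at least one edge of G. Contracting each set to a single vertex therefore yields K_{4} as a minor, and since treewidth is minor-monotone, tw(G) ≥ tw(K_{4}) = 3. Therefore the treewidth is 3.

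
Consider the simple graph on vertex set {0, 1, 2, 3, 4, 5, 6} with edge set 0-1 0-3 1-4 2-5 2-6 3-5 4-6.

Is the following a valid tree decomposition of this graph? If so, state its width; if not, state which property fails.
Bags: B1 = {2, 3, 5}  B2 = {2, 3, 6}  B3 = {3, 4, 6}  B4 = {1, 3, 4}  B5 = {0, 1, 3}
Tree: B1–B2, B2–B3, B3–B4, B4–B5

Yes; width 2.

Checking the three conditions: (i) the bags cover all of {0, 1, 2, 3, 4, 5, 6}; (ii) for each edge, some bag contains both endpoints; (iii) the bags containing any fixed vertex form a subtree. All hold, so the decomposition is valid with width 3 − 1 = 2.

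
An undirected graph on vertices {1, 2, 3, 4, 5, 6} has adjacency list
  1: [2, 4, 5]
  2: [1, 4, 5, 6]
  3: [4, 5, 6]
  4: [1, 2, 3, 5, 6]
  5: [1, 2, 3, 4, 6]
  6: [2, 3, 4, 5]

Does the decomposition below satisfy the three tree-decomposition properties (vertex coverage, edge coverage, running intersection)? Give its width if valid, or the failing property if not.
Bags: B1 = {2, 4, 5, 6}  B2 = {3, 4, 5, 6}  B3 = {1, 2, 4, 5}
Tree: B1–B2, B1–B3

Yes; width 3.

Every vertex of G appears in some bag (union = {1, 2, 3, 4, 5, 6}); every edge is covered by a bag; and for each vertex v the set of bags containing v is connected in the bag tree. The decomposition is therefore valid. The largest bag has 4 vertices, so the width is 3.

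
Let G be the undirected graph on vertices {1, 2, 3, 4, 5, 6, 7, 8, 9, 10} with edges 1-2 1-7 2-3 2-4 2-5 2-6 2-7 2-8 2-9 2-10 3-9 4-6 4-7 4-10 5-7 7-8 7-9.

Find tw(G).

A width-2 tree decomposition is:
Bags: B1 = {2, 5, 7}  B2 = {2, 4, 7}  B3 = {2, 4, 6}  B4 = {1, 2, 7}  B5 = {2, 4, 10}  B6 = {2, 7, 9}  B7 = {2, 7, 8}  B8 = {2, 3, 9}
Tree: B1–B2, B2–B3, B2–B4, B3–B5, B1–B6, B4–B7, B6–B8
Every bag has size at most 3, so the width is 3 − 1 = 2 and tw(G) ≤ 2. On the other hand G contains the 3-clique {2, 4, 10}. A clique must lie in a single bag of any decomposition, so no decomposition can have width below 2. Hence tw(G) = 2 exactly.

2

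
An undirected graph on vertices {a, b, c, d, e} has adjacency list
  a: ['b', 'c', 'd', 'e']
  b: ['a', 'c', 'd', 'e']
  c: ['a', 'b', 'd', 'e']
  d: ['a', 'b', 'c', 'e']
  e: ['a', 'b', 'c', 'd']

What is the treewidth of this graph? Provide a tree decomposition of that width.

A single bag containing all 5 vertices is trivially a valid decomposition of width 4. For the lower bound, the 5 vertices {a, b, c, d, e} are pairwise adjacent, and any tree decomposition puts a clique entirely inside one bag — forcing width ≥ 4. Combining the bounds, tw(G) = 4.

Treewidth 4.
One optimal decomposition is:
Bags: B1 = {a, b, c, d, e}
Tree: (single bag)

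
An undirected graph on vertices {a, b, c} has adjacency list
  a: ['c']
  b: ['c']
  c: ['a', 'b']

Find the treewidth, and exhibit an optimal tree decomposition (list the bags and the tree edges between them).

Treewidth 1.
One optimal decomposition is:
Bags: B1 = {a, c}  B2 = {b, c}
Tree: B1–B2

Each bag holds 2 vertices, so the decomposition has width 1, which upper-bounds the treewidth. G has an edge, so its treewidth is at least 1. The upper and lower bounds meet at 1, so that is the treewidth.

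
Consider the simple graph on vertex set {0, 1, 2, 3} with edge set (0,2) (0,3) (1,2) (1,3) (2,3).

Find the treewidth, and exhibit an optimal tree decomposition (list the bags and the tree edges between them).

Treewidth 2.
Bags: B1 = {0, 2, 3}  B2 = {1, 2, 3}
Tree: B1–B2

Each bag holds 3 vertices, so the decomposition has width 2, which upper-bounds the treewidth. Conversely, {0, 2, 3} is a clique of size 3, and the vertices of any clique must share a bag in every tree decomposition; so some bag has ≥ 3 vertices and tw(G) ≥ 2. Hence tw(G) = 2 exactly.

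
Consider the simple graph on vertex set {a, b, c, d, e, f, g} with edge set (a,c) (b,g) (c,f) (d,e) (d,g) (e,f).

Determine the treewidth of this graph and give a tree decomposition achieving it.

The largest bag has 2 vertices, giving width 1; this decomposition certifies tw(G) ≤ 1. G has an edge, so its treewidth is at least 1. Hence tw(G) = 1 exactly.

Treewidth 1.
One optimal decomposition is:
Bags: B1 = {a, c}  B2 = {c, f}  B3 = {e, f}  B4 = {d, e}  B5 = {d, g}  B6 = {b, g}
Tree: B1–B2, B2–B3, B3–B4, B4–B5, B5–B6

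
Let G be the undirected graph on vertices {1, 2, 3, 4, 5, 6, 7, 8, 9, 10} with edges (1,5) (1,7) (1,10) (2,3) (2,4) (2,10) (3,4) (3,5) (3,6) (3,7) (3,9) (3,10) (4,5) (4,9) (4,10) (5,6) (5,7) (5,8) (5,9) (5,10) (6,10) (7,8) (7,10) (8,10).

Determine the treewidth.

3

A width-3 tree decomposition is:
Bags: B1 = {3, 4, 5, 9}  B2 = {3, 4, 5, 10}  B3 = {3, 5, 6, 10}  B4 = {3, 5, 7, 10}  B5 = {1, 5, 7, 10}  B6 = {2, 3, 4, 10}  B7 = {5, 7, 8, 10}
Tree: B1–B2, B2–B3, B3–B4, B4–B5, B2–B6, B5–B7
The largest bag has 4 vertices, giving width 3; this decomposition certifies tw(G) ≤ 3. On the other hand G contains the 4-clique {2, 3, 4, 10}. A clique must lie in a single bag of any decomposition, so no decomposition can have width below 3. Therefore the treewidth is 3.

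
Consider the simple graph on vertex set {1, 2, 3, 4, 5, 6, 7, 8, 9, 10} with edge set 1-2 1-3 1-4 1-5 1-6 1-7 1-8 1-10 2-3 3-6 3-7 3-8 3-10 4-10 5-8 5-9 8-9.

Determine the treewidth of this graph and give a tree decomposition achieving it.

Treewidth 2.
One such decomposition:
Bags: B1 = {1, 5, 8}  B2 = {1, 3, 8}  B3 = {1, 3, 6}  B4 = {1, 3, 10}  B5 = {1, 2, 3}  B6 = {1, 3, 7}  B7 = {5, 8, 9}  B8 = {1, 4, 10}
Tree: B1–B2, B2–B3, B3–B4, B3–B5, B5–B6, B1–B7, B4–B8

Every bag has size at most 3, so the width is 3 − 1 = 2 and tw(G) ≤ 2. Conversely, {1, 2, 3} is a clique of size 3, and the vertices of any clique must share a bag in every tree decomposition; so some bag has ≥ 3 vertices and tw(G) ≥ 2. Therefore the treewidth is 2.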